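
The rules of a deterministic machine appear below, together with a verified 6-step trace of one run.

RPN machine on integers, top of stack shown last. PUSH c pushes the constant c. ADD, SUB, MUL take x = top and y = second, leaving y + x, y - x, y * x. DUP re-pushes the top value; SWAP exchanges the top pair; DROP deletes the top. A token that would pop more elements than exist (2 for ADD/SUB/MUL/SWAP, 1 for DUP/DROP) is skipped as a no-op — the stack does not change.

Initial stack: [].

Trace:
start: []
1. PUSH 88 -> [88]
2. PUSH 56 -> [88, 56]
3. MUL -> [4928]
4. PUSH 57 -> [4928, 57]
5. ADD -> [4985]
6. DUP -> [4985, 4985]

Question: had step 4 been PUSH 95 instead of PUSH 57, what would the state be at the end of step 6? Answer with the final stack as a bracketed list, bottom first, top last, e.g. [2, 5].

(re-executing from step 4 with the substitution; state before step 4: [4928])
4. PUSH 95 -> [4928, 95]
5. ADD -> [5023]
6. DUP -> [5023, 5023]

[5023, 5023]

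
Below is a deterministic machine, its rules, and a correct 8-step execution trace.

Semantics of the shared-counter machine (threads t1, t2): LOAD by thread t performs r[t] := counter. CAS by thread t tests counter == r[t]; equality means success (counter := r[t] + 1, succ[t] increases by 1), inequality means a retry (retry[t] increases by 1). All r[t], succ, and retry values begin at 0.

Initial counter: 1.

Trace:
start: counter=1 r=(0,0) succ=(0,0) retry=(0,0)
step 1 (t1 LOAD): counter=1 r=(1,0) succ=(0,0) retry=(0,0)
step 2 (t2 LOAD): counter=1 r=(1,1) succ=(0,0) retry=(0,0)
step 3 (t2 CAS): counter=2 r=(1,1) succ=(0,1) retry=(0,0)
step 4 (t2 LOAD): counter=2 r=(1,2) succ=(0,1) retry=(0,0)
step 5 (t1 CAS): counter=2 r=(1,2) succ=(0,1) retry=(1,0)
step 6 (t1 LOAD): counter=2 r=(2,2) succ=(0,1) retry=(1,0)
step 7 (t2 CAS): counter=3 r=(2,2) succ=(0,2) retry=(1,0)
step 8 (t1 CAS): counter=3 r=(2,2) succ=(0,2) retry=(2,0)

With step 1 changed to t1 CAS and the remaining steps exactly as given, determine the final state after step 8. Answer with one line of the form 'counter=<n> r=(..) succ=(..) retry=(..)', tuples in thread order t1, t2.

(re-executing from step 1 with the substitution; state before step 1: counter=1 r=(0,0) succ=(0,0) retry=(0,0))
step 1 (t1 CAS): counter=1 r=(0,0) succ=(0,0) retry=(1,0)
step 2 (t2 LOAD): counter=1 r=(0,1) succ=(0,0) retry=(1,0)
step 3 (t2 CAS): counter=2 r=(0,1) succ=(0,1) retry=(1,0)
step 4 (t2 LOAD): counter=2 r=(0,2) succ=(0,1) retry=(1,0)
step 5 (t1 CAS): counter=2 r=(0,2) succ=(0,1) retry=(2,0)
step 6 (t1 LOAD): counter=2 r=(2,2) succ=(0,1) retry=(2,0)
step 7 (t2 CAS): counter=3 r=(2,2) succ=(0,2) retry=(2,0)
step 8 (t1 CAS): counter=3 r=(2,2) succ=(0,2) retry=(3,0)

counter=3 r=(2,2) succ=(0,2) retry=(3,0)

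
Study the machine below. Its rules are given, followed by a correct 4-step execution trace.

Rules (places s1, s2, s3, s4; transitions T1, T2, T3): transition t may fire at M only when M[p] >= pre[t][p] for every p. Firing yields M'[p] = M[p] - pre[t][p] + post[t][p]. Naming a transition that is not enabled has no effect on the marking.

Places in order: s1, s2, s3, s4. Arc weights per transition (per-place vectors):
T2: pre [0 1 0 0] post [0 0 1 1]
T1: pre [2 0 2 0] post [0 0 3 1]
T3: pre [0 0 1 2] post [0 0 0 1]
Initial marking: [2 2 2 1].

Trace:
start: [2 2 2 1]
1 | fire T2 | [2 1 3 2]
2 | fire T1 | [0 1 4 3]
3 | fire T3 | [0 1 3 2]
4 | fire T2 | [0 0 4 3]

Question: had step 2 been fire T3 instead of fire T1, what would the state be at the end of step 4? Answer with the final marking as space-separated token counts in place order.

(re-executing from step 2 with the substitution; state before step 2: [2 1 3 2])
2 | fire T3 | [2 1 2 1]
3 | fire T3 | [2 1 2 1]
4 | fire T2 | [2 0 3 2]

2 0 3 2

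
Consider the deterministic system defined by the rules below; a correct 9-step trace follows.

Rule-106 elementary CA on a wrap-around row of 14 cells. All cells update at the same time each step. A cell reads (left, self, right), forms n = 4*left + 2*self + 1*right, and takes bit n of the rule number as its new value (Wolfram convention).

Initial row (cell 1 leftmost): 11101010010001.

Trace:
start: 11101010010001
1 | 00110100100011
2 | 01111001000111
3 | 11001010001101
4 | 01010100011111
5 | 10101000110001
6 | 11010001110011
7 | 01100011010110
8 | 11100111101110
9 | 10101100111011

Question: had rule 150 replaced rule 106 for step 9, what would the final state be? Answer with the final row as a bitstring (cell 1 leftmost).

01011011000100

(re-executing step 9 under rule 150; state before step 9: 11100111101110)
9 | 01011011000100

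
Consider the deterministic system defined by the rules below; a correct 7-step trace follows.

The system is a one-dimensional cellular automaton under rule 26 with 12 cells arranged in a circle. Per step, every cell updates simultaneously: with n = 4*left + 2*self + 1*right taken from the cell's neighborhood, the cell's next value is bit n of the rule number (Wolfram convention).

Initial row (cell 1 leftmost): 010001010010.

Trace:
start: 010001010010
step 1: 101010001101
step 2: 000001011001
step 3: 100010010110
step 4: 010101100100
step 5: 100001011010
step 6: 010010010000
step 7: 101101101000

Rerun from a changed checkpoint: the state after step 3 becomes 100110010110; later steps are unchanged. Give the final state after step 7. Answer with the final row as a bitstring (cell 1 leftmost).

state after step 3 := 100110010110
step 4: 011101100100
step 5: 110001011010
step 6: 101010010000
step 7: 000001101001

000001101001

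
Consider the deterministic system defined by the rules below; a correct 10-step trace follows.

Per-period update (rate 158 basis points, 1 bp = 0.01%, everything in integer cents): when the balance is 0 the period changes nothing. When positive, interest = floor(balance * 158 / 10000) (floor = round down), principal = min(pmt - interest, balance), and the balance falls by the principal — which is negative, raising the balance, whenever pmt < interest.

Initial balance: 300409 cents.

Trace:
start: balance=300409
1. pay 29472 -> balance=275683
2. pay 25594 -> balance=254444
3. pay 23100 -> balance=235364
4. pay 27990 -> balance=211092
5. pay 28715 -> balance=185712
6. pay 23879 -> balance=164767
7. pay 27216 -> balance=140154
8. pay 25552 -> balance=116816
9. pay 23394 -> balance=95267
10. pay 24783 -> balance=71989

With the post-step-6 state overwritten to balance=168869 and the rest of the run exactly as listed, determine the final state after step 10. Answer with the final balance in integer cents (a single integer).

76357

state after step 6 := balance=168869
7. pay 27216 -> balance=144321
8. pay 25552 -> balance=121049
9. pay 23394 -> balance=99567
10. pay 24783 -> balance=76357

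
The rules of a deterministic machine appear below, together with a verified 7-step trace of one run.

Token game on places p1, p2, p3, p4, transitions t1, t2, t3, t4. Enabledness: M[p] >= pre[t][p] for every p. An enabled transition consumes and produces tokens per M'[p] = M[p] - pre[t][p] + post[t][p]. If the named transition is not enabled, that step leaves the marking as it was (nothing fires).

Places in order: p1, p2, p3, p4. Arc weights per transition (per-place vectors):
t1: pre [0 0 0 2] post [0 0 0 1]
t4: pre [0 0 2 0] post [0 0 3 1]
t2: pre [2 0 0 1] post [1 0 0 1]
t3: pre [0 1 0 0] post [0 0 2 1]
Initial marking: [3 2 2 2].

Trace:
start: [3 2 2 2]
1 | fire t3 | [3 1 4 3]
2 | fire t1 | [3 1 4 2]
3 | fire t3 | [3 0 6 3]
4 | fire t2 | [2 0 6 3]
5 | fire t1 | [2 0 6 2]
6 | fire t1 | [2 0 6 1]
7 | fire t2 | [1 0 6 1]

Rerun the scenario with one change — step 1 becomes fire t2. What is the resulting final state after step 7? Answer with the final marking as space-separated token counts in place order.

(re-executing from step 1 with the substitution; state before step 1: [3 2 2 2])
1 | fire t2 | [2 2 2 2]
2 | fire t1 | [2 2 2 1]
3 | fire t3 | [2 1 4 2]
4 | fire t2 | [1 1 4 2]
5 | fire t1 | [1 1 4 1]
6 | fire t1 | [1 1 4 1]
7 | fire t2 | [1 1 4 1]

1 1 4 1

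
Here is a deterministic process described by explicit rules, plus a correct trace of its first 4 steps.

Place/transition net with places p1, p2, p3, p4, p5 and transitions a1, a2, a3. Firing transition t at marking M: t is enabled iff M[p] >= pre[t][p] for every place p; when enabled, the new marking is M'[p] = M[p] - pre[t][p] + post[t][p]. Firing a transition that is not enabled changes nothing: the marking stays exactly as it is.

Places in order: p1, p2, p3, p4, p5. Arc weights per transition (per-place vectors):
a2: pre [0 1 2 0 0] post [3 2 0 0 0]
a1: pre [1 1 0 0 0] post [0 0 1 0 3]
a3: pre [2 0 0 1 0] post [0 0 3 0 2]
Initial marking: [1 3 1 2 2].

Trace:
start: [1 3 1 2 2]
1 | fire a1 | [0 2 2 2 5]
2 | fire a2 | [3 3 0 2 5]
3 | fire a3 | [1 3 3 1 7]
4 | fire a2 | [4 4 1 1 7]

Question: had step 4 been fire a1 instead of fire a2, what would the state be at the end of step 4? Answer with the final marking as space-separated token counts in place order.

(re-executing from step 4 with the substitution; state before step 4: [1 3 3 1 7])
4 | fire a1 | [0 2 4 1 10]

0 2 4 1 10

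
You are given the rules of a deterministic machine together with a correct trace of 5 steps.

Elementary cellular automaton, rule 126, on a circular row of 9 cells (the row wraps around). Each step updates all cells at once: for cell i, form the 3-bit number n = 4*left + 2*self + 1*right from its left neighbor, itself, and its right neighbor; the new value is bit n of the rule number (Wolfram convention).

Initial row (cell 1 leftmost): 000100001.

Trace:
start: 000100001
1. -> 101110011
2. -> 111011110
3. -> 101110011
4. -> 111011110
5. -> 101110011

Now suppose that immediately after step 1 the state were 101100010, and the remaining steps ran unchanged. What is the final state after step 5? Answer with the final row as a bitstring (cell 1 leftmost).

001111111

state after step 1 := 101100010
2. -> 111110111
3. -> 000011100
4. -> 000110110
5. -> 001111111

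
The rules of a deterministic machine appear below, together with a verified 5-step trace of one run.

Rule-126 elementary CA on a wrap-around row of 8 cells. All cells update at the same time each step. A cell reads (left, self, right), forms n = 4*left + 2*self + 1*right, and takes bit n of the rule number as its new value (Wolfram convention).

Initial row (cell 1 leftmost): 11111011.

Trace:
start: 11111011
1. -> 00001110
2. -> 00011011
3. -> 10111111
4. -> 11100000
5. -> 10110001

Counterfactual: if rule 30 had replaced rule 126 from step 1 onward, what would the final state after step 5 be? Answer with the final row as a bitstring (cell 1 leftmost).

00010010

(re-executing steps 1..5 under rule 30; state before step 1: 11111011)
1. -> 00000010
2. -> 00000111
3. -> 10001100
4. -> 11011011
5. -> 00010010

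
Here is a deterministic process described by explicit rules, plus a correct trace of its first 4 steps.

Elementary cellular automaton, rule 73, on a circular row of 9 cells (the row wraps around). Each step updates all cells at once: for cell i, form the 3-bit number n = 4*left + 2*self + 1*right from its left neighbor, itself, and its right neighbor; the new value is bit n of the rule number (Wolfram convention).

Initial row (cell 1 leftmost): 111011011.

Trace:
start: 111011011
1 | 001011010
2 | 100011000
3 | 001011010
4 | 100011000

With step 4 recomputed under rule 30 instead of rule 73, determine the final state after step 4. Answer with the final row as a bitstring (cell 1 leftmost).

(re-executing step 4 under rule 30; state before step 4: 001011010)
4 | 011010011

011010011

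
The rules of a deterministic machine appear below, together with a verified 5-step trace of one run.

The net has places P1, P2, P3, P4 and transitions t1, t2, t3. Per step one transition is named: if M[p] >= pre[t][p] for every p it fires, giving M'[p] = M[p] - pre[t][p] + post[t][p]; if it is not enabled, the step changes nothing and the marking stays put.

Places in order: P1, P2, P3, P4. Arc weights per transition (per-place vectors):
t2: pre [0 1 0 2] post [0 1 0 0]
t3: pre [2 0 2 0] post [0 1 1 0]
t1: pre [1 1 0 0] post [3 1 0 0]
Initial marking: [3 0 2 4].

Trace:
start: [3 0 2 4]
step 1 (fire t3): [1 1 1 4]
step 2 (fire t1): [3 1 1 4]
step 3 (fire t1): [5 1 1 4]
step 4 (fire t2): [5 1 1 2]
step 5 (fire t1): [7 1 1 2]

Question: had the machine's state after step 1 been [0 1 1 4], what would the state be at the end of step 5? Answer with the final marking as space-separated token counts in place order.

state after step 1 := [0 1 1 4]
step 2 (fire t1): [0 1 1 4]
step 3 (fire t1): [0 1 1 4]
step 4 (fire t2): [0 1 1 2]
step 5 (fire t1): [0 1 1 2]

0 1 1 2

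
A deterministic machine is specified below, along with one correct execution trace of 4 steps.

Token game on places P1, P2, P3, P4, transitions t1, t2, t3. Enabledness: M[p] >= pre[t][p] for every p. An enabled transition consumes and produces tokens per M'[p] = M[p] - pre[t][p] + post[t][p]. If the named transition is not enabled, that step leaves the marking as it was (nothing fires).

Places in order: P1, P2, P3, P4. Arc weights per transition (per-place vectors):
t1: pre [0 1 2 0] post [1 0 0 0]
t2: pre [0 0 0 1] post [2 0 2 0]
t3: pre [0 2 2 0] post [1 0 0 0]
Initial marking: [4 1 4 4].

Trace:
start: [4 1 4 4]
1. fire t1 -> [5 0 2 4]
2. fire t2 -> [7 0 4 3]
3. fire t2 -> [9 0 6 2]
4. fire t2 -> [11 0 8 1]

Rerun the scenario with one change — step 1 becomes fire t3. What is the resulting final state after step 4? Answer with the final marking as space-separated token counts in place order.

(re-executing from step 1 with the substitution; state before step 1: [4 1 4 4])
1. fire t3 -> [4 1 4 4]
2. fire t2 -> [6 1 6 3]
3. fire t2 -> [8 1 8 2]
4. fire t2 -> [10 1 10 1]

10 1 10 1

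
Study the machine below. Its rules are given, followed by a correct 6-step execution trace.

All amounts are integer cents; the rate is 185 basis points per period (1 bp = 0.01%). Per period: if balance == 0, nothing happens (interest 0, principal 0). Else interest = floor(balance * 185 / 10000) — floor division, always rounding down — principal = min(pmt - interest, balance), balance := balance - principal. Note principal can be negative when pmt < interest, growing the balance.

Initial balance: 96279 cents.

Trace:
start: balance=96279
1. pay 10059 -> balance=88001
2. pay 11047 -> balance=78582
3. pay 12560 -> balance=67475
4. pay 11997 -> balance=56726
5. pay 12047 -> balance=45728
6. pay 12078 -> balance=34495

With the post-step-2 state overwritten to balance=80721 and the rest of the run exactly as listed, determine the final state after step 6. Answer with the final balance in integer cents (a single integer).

state after step 2 := balance=80721
3. pay 12560 -> balance=69654
4. pay 11997 -> balance=58945
5. pay 12047 -> balance=47988
6. pay 12078 -> balance=36797

36797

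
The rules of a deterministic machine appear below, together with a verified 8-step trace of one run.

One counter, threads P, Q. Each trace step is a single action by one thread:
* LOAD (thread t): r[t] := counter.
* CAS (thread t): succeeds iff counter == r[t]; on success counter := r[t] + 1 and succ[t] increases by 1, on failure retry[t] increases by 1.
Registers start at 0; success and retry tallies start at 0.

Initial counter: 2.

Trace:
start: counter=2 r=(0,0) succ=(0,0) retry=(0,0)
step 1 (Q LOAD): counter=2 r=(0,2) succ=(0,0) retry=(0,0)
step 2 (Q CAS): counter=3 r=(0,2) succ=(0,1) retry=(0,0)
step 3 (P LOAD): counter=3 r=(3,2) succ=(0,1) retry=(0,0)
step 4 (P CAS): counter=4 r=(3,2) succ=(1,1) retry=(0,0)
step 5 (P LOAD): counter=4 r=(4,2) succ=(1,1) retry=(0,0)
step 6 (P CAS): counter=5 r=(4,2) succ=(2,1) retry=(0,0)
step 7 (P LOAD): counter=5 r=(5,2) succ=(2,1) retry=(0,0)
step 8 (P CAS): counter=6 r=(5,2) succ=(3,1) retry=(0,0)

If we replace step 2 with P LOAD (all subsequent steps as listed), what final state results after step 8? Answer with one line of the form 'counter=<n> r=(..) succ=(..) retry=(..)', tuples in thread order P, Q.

(re-executing from step 2 with the substitution; state before step 2: counter=2 r=(0,2) succ=(0,0) retry=(0,0))
step 2 (P LOAD): counter=2 r=(2,2) succ=(0,0) retry=(0,0)
step 3 (P LOAD): counter=2 r=(2,2) succ=(0,0) retry=(0,0)
step 4 (P CAS): counter=3 r=(2,2) succ=(1,0) retry=(0,0)
step 5 (P LOAD): counter=3 r=(3,2) succ=(1,0) retry=(0,0)
step 6 (P CAS): counter=4 r=(3,2) succ=(2,0) retry=(0,0)
step 7 (P LOAD): counter=4 r=(4,2) succ=(2,0) retry=(0,0)
step 8 (P CAS): counter=5 r=(4,2) succ=(3,0) retry=(0,0)

counter=5 r=(4,2) succ=(3,0) retry=(0,0)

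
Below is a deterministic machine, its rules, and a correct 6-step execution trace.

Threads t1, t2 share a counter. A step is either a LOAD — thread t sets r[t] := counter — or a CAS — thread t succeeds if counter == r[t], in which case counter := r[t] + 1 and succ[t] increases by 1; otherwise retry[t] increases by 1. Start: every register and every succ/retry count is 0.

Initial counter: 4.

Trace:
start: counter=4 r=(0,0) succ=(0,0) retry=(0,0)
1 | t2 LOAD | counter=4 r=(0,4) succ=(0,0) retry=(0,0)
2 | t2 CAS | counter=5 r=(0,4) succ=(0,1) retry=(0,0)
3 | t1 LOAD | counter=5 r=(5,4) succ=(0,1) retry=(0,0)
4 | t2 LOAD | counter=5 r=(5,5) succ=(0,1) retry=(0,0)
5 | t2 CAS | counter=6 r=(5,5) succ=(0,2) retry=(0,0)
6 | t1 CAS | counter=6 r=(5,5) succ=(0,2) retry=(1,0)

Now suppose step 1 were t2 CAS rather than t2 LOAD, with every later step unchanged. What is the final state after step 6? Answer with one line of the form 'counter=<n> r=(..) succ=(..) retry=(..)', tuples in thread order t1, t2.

(re-executing from step 1 with the substitution; state before step 1: counter=4 r=(0,0) succ=(0,0) retry=(0,0))
1 | t2 CAS | counter=4 r=(0,0) succ=(0,0) retry=(0,1)
2 | t2 CAS | counter=4 r=(0,0) succ=(0,0) retry=(0,2)
3 | t1 LOAD | counter=4 r=(4,0) succ=(0,0) retry=(0,2)
4 | t2 LOAD | counter=4 r=(4,4) succ=(0,0) retry=(0,2)
5 | t2 CAS | counter=5 r=(4,4) succ=(0,1) retry=(0,2)
6 | t1 CAS | counter=5 r=(4,4) succ=(0,1) retry=(1,2)

counter=5 r=(4,4) succ=(0,1) retry=(1,2)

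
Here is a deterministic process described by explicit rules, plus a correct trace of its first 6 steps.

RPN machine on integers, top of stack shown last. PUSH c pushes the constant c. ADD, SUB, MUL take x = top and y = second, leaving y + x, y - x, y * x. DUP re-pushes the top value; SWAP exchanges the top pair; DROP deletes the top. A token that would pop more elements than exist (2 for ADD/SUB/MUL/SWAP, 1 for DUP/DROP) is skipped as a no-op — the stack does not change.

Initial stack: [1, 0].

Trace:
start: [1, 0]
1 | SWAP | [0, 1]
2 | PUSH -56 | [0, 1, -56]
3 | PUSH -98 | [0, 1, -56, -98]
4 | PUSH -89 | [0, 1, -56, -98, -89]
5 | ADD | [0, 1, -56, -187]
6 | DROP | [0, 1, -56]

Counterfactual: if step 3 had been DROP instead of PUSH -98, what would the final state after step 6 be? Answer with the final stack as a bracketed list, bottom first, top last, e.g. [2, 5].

(re-executing from step 3 with the substitution; state before step 3: [0, 1, -56])
3 | DROP | [0, 1]
4 | PUSH -89 | [0, 1, -89]
5 | ADD | [0, -88]
6 | DROP | [0]

[0]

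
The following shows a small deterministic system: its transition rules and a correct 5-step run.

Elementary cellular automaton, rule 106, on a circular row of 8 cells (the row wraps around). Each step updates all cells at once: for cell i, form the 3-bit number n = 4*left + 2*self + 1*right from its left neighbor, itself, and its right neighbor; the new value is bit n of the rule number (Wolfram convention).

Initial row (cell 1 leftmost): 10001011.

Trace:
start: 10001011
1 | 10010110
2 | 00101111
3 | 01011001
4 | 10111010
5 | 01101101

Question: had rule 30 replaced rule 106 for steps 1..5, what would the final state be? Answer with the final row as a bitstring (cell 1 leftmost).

(re-executing steps 1..5 under rule 30; state before step 1: 10001011)
1 | 01011010
2 | 11010011
3 | 00011110
4 | 00110001
5 | 11101011

11101011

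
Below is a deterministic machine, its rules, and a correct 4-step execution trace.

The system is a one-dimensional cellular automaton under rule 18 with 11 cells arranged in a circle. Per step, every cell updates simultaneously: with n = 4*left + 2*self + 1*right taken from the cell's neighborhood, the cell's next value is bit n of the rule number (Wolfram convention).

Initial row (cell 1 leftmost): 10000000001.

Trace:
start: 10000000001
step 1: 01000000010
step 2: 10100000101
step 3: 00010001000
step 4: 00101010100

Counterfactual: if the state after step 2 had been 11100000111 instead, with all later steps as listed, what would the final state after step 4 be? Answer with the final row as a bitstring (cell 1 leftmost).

state after step 2 := 11100000111
step 3: 00010001000
step 4: 00101010100

00101010100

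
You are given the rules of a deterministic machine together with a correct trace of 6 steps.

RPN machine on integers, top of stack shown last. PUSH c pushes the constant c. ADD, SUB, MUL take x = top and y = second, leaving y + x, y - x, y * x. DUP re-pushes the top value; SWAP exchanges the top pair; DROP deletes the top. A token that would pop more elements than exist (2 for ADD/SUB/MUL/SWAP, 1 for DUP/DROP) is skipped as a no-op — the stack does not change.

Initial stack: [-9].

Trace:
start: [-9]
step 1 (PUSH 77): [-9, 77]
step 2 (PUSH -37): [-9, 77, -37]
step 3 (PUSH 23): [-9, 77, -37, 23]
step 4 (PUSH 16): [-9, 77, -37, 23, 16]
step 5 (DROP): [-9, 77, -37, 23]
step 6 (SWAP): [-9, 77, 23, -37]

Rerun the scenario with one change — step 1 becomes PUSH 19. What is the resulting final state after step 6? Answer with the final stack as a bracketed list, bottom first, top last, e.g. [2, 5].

(re-executing from step 1 with the substitution; state before step 1: [-9])
step 1 (PUSH 19): [-9, 19]
step 2 (PUSH -37): [-9, 19, -37]
step 3 (PUSH 23): [-9, 19, -37, 23]
step 4 (PUSH 16): [-9, 19, -37, 23, 16]
step 5 (DROP): [-9, 19, -37, 23]
step 6 (SWAP): [-9, 19, 23, -37]

[-9, 19, 23, -37]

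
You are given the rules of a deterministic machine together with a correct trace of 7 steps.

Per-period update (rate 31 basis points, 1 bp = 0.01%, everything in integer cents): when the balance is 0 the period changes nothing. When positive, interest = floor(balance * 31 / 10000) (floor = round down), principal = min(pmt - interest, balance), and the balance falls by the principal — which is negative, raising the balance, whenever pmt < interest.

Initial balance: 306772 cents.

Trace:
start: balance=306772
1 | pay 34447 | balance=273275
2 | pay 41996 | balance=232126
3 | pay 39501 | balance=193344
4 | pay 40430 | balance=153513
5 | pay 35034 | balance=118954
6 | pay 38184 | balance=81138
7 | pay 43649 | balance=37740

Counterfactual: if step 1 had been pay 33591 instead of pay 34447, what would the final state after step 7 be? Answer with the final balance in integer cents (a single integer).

(re-executing from step 1 with the substitution; state before step 1: balance=306772)
1 | pay 33591 | balance=274131
2 | pay 41996 | balance=232984
3 | pay 39501 | balance=194205
4 | pay 40430 | balance=154377
5 | pay 35034 | balance=119821
6 | pay 38184 | balance=82008
7 | pay 43649 | balance=38613

38613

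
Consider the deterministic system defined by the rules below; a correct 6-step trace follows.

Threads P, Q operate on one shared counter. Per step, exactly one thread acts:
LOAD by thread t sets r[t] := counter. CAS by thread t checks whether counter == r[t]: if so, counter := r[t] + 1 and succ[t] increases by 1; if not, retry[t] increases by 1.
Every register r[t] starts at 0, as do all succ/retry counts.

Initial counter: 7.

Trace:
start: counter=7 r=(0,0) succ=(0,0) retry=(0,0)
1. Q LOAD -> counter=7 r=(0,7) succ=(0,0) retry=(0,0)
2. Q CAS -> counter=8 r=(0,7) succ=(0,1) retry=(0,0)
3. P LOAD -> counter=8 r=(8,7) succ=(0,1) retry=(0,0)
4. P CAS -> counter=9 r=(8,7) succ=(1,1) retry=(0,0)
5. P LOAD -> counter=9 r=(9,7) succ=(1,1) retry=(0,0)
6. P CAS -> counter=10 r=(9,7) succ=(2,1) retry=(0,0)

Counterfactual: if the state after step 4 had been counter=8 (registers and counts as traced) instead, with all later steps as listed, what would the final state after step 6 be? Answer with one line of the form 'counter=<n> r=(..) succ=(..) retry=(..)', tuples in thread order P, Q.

state after step 4 := counter=8 r=(8,7) succ=(1,1) retry=(0,0)
5. P LOAD -> counter=8 r=(8,7) succ=(1,1) retry=(0,0)
6. P CAS -> counter=9 r=(8,7) succ=(2,1) retry=(0,0)

counter=9 r=(8,7) succ=(2,1) retry=(0,0)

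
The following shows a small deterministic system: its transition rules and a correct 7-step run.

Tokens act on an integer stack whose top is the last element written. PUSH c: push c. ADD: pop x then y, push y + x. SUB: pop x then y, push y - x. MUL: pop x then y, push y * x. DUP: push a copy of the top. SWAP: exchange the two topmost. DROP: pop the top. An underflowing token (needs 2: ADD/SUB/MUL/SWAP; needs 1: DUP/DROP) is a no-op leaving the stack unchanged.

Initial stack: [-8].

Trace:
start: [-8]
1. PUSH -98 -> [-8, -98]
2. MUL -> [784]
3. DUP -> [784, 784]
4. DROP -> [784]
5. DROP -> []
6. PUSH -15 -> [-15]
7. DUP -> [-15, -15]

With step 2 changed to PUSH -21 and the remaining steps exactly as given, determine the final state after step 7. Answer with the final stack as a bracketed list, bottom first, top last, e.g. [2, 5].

(re-executing from step 2 with the substitution; state before step 2: [-8, -98])
2. PUSH -21 -> [-8, -98, -21]
3. DUP -> [-8, -98, -21, -21]
4. DROP -> [-8, -98, -21]
5. DROP -> [-8, -98]
6. PUSH -15 -> [-8, -98, -15]
7. DUP -> [-8, -98, -15, -15]

[-8, -98, -15, -15]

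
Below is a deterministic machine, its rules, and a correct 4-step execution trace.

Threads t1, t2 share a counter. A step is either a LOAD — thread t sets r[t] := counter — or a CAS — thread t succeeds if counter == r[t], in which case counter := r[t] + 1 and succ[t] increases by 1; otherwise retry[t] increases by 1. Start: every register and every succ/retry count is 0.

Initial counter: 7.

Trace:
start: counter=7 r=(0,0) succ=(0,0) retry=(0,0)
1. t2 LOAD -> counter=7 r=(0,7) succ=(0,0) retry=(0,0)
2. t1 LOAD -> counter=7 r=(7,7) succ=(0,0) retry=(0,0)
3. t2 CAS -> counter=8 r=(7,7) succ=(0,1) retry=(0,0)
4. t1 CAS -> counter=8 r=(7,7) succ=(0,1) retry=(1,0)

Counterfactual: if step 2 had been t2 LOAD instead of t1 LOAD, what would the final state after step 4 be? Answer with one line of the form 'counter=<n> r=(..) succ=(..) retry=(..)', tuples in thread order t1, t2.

(re-executing from step 2 with the substitution; state before step 2: counter=7 r=(0,7) succ=(0,0) retry=(0,0))
2. t2 LOAD -> counter=7 r=(0,7) succ=(0,0) retry=(0,0)
3. t2 CAS -> counter=8 r=(0,7) succ=(0,1) retry=(0,0)
4. t1 CAS -> counter=8 r=(0,7) succ=(0,1) retry=(1,0)

counter=8 r=(0,7) succ=(0,1) retry=(1,0)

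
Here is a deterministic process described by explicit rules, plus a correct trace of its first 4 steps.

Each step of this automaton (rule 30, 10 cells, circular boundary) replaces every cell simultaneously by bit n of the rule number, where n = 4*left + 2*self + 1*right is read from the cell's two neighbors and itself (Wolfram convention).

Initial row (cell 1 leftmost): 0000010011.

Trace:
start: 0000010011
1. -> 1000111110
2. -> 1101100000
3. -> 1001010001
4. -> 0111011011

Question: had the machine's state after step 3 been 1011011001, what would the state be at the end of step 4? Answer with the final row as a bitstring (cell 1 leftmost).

0010010111

state after step 3 := 1011011001
4. -> 0010010111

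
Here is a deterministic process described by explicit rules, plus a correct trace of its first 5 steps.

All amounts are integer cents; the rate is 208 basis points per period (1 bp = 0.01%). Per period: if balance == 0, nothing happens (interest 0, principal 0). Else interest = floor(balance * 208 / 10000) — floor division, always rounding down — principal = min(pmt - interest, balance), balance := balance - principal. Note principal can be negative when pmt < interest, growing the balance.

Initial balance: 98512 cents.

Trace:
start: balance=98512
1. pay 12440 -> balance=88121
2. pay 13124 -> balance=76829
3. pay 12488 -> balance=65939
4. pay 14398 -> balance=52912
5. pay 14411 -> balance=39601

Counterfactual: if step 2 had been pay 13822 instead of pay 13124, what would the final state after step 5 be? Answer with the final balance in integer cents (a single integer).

38858

(re-executing from step 2 with the substitution; state before step 2: balance=88121)
2. pay 13822 -> balance=76131
3. pay 12488 -> balance=65226
4. pay 14398 -> balance=52184
5. pay 14411 -> balance=38858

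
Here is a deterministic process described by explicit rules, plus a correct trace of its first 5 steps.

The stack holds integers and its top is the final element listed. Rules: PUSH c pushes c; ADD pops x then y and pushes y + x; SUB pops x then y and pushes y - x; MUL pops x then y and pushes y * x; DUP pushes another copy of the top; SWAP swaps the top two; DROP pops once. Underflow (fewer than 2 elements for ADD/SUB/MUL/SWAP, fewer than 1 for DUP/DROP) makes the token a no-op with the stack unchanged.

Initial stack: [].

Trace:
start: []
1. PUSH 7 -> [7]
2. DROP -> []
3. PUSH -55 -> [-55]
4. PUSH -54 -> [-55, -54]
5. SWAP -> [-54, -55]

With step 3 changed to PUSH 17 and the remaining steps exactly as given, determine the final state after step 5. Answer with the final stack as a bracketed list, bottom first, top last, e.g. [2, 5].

(re-executing from step 3 with the substitution; state before step 3: [])
3. PUSH 17 -> [17]
4. PUSH -54 -> [17, -54]
5. SWAP -> [-54, 17]

[-54, 17]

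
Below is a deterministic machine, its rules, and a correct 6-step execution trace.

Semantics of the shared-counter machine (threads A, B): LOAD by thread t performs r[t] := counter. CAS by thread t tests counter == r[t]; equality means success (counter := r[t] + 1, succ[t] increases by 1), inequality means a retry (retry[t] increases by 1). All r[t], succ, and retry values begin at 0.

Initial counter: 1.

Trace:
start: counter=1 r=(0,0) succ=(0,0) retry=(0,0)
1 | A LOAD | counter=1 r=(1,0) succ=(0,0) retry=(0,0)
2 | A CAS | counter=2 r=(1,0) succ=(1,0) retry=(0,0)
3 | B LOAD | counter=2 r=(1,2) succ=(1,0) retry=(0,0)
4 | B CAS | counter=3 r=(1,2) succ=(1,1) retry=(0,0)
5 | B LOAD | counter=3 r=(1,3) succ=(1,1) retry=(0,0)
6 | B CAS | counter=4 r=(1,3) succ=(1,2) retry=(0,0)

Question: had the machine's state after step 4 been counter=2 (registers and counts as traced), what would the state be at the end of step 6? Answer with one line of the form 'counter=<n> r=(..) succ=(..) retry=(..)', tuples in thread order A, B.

counter=3 r=(1,2) succ=(1,2) retry=(0,0)

state after step 4 := counter=2 r=(1,2) succ=(1,1) retry=(0,0)
5 | B LOAD | counter=2 r=(1,2) succ=(1,1) retry=(0,0)
6 | B CAS | counter=3 r=(1,2) succ=(1,2) retry=(0,0)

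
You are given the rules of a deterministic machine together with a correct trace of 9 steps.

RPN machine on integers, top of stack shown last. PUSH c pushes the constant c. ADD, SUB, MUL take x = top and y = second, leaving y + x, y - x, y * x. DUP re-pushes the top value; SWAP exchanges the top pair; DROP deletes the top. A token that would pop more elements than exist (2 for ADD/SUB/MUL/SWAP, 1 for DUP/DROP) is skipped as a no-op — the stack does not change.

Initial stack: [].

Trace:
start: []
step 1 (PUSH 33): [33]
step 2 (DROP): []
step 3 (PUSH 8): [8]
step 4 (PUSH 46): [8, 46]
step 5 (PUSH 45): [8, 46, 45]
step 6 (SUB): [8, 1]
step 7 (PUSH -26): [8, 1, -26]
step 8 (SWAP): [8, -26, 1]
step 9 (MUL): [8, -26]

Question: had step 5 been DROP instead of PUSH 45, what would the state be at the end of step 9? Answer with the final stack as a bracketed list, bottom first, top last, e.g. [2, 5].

[-208]

(re-executing from step 5 with the substitution; state before step 5: [8, 46])
step 5 (DROP): [8]
step 6 (SUB): [8]
step 7 (PUSH -26): [8, -26]
step 8 (SWAP): [-26, 8]
step 9 (MUL): [-208]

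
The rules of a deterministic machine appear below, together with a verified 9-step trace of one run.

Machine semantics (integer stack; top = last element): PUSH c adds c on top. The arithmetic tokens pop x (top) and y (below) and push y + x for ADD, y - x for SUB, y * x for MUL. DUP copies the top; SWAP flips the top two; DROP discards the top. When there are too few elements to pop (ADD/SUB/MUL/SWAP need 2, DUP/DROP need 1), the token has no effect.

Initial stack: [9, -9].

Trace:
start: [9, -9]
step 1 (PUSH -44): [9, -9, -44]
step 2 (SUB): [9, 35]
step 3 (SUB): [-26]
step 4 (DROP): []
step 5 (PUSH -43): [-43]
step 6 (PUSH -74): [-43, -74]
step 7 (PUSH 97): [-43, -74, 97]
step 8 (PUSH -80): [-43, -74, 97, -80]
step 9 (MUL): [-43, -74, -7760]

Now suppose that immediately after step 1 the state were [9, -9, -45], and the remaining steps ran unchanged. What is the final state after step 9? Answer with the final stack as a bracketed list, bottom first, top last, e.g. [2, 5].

[-43, -74, -7760]

state after step 1 := [9, -9, -45]
step 2 (SUB): [9, 36]
step 3 (SUB): [-27]
step 4 (DROP): []
step 5 (PUSH -43): [-43]
step 6 (PUSH -74): [-43, -74]
step 7 (PUSH 97): [-43, -74, 97]
step 8 (PUSH -80): [-43, -74, 97, -80]
step 9 (MUL): [-43, -74, -7760]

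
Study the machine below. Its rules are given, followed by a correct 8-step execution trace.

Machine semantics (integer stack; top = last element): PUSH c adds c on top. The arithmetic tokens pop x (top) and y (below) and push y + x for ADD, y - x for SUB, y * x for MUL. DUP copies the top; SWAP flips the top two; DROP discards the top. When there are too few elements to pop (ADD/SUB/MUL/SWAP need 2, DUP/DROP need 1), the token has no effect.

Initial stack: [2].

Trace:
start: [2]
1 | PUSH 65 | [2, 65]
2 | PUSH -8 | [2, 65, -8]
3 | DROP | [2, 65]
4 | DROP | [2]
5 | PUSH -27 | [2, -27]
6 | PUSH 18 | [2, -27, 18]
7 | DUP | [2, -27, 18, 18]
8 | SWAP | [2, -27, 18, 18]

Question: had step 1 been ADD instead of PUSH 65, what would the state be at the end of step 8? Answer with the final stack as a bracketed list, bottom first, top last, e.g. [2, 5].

(re-executing from step 1 with the substitution; state before step 1: [2])
1 | ADD | [2]
2 | PUSH -8 | [2, -8]
3 | DROP | [2]
4 | DROP | []
5 | PUSH -27 | [-27]
6 | PUSH 18 | [-27, 18]
7 | DUP | [-27, 18, 18]
8 | SWAP | [-27, 18, 18]

[-27, 18, 18]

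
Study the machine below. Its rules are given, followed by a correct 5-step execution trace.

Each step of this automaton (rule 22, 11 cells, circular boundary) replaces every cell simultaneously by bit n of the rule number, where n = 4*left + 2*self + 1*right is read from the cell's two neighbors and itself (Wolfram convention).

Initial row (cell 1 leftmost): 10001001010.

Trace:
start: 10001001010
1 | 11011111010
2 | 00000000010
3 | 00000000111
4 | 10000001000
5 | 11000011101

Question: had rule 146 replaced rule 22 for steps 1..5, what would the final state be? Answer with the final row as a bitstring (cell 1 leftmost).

(re-executing steps 1..5 under rule 146; state before step 1: 10001001010)
1 | 01010110000
2 | 10000001000
3 | 01000010101
4 | 00100100000
5 | 01011010000

01011010000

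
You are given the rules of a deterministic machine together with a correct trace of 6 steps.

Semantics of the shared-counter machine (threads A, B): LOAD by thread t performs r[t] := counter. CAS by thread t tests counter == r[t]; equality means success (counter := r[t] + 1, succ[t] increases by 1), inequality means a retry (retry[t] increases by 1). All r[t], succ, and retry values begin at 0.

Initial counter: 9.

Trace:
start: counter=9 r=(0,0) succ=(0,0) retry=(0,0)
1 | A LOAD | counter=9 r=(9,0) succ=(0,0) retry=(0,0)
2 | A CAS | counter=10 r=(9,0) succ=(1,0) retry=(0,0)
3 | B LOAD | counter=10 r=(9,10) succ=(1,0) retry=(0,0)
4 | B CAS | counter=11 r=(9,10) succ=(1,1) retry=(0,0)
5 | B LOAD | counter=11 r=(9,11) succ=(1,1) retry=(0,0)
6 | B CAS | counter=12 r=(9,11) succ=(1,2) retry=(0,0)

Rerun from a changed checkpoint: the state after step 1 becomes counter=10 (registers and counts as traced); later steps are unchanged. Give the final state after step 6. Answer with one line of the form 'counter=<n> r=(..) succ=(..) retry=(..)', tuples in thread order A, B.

counter=12 r=(9,11) succ=(0,2) retry=(1,0)

state after step 1 := counter=10 r=(9,0) succ=(0,0) retry=(0,0)
2 | A CAS | counter=10 r=(9,0) succ=(0,0) retry=(1,0)
3 | B LOAD | counter=10 r=(9,10) succ=(0,0) retry=(1,0)
4 | B CAS | counter=11 r=(9,10) succ=(0,1) retry=(1,0)
5 | B LOAD | counter=11 r=(9,11) succ=(0,1) retry=(1,0)
6 | B CAS | counter=12 r=(9,11) succ=(0,2) retry=(1,0)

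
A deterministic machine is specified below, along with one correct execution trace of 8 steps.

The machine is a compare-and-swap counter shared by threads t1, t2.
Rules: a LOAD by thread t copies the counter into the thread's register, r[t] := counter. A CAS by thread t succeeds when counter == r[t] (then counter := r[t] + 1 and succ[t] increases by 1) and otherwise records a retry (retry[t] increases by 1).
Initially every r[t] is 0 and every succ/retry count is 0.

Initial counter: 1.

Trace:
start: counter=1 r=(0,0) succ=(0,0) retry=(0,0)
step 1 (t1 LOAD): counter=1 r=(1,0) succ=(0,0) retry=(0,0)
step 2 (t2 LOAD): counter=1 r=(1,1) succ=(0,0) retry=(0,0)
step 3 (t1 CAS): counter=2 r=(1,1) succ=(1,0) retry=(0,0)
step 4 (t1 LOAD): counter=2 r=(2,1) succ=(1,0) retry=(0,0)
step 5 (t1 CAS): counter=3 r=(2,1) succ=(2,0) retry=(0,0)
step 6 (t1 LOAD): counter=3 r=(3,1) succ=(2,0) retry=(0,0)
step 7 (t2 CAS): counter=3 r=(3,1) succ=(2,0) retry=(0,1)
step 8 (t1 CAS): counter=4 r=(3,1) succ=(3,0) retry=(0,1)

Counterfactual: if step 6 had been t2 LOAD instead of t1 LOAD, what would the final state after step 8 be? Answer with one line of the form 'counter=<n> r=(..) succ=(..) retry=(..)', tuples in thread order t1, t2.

(re-executing from step 6 with the substitution; state before step 6: counter=3 r=(2,1) succ=(2,0) retry=(0,0))
step 6 (t2 LOAD): counter=3 r=(2,3) succ=(2,0) retry=(0,0)
step 7 (t2 CAS): counter=4 r=(2,3) succ=(2,1) retry=(0,0)
step 8 (t1 CAS): counter=4 r=(2,3) succ=(2,1) retry=(1,0)

counter=4 r=(2,3) succ=(2,1) retry=(1,0)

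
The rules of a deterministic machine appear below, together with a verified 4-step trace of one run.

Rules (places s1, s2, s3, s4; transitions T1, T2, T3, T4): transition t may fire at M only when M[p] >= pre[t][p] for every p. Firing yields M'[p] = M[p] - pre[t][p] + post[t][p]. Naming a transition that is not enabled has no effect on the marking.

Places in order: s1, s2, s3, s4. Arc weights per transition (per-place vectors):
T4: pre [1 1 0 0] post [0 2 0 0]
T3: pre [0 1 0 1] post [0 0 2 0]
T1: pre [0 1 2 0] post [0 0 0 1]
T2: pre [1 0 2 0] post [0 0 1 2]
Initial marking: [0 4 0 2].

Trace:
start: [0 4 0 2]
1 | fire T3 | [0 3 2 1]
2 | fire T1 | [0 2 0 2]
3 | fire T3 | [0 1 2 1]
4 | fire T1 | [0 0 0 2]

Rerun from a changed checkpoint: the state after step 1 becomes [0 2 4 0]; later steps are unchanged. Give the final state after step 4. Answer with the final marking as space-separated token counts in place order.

0 0 4 0

state after step 1 := [0 2 4 0]
2 | fire T1 | [0 1 2 1]
3 | fire T3 | [0 0 4 0]
4 | fire T1 | [0 0 4 0]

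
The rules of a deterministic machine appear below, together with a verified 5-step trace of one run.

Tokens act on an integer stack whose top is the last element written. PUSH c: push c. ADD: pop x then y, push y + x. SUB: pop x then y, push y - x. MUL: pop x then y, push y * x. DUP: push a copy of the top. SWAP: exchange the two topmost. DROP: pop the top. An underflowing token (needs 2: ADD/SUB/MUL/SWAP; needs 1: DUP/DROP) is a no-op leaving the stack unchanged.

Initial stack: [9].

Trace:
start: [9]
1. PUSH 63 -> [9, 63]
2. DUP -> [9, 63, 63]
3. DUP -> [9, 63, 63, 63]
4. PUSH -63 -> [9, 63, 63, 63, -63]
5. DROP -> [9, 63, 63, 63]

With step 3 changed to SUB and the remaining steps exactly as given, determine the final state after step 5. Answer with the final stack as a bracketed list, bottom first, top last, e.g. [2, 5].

[9, 0]

(re-executing from step 3 with the substitution; state before step 3: [9, 63, 63])
3. SUB -> [9, 0]
4. PUSH -63 -> [9, 0, -63]
5. DROP -> [9, 0]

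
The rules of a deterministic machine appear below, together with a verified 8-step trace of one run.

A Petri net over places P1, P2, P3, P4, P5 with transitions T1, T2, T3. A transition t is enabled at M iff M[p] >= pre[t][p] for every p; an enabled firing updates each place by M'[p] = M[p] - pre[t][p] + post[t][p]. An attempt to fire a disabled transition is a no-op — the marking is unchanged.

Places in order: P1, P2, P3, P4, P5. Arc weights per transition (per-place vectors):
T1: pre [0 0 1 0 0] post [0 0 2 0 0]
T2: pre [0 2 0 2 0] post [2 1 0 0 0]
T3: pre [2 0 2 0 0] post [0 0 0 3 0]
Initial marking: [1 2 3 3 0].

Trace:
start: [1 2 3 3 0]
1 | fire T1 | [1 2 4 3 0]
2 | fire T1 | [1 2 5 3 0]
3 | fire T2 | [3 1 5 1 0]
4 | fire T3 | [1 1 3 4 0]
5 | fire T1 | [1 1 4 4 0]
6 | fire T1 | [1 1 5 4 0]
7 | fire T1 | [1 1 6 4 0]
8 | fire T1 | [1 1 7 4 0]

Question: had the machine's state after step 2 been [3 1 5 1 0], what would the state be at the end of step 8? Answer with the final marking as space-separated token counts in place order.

state after step 2 := [3 1 5 1 0]
3 | fire T2 | [3 1 5 1 0]
4 | fire T3 | [1 1 3 4 0]
5 | fire T1 | [1 1 4 4 0]
6 | fire T1 | [1 1 5 4 0]
7 | fire T1 | [1 1 6 4 0]
8 | fire T1 | [1 1 7 4 0]

1 1 7 4 0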